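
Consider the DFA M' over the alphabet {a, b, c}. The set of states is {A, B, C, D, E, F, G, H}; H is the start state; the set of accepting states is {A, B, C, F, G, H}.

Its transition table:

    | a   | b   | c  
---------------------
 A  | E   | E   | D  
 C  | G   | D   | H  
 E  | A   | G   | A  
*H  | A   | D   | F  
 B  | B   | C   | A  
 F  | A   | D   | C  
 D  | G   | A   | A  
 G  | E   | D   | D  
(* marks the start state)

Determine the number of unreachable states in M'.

BFS from H reaches {A, C, D, E, F, G, H}; the 1 state(s) B are never visited.

1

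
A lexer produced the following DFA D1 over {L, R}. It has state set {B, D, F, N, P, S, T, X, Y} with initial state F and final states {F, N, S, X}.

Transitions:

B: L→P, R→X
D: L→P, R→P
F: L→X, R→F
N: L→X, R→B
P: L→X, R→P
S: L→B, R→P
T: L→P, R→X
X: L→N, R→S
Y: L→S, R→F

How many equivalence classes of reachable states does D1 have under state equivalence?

Reachable states from the start: {B,F,N,P,S,X}. Unreachable: {D,T,Y} — drop them.
Initial partition by acceptance: {F,N,S,X} | {B,P}.
Refine {F,N,S,X} on symbol L: members go to different blocks, giving {F,N,X} and {S}.
On input R, block {F,N,X} splits into {F} and {X} and {N}.
Refine {B,P} on symbol L: members go to different blocks, giving {B} and {P}.
Stable partition: {F} | {B} | {S} | {X} | {N} | {P} — 6 equivalence classes.

6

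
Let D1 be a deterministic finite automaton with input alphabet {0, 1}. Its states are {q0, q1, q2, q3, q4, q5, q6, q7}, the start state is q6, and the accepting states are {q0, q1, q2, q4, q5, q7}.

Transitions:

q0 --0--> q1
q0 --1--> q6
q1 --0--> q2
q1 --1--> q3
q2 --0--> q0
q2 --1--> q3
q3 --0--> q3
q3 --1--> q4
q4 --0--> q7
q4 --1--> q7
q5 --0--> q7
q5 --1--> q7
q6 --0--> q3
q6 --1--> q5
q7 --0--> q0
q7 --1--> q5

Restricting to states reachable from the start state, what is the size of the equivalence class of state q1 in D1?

3

Every state is reachable, so we keep all 8.
Start with accepting vs non-accepting: {q0,q1,q2,q4,q5,q7} | {q3,q6}.
Refine {q0,q1,q2,q4,q5,q7} on symbol 1: members go to different blocks, giving {q0,q1,q2} and {q4,q5,q7}.
On input 0, block {q4,q5,q7} splits into {q4,q5} and {q7}.
The partition is now stable with 4 blocks: {q0,q1,q2} | {q3,q6} | {q4,q5} | {q7}.
State q1 belongs to the block {q0,q1,q2}, which has 3 states.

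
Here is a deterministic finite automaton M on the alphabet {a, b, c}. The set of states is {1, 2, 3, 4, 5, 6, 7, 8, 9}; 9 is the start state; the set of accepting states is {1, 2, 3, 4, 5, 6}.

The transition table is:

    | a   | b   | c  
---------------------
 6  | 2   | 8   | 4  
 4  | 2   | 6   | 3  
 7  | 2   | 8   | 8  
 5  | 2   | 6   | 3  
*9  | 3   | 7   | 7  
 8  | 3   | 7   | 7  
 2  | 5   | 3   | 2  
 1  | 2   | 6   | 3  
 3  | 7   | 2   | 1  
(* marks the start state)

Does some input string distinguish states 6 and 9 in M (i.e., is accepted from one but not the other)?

Yes

Initial partition by acceptance: {1,2,3,4,5,6} | {7,8,9}.
Refine {1,2,3,4,5,6} on symbol a: members go to different blocks, giving {1,2,4,5,6} and {3}.
On input b, block {1,2,4,5,6} splits into {1,4,5} and {2} and {6}.
Refine {7,8,9} on symbol a: members go to different blocks, giving {8,9} and {7}.
No further refinement is possible. Final partition (6 blocks): {1,4,5} | {8,9} | {3} | {2} | {6} | {7}.
6 and 9 end up in different blocks, so they are distinguishable. For instance, the string 'ε' is accepted from only 6.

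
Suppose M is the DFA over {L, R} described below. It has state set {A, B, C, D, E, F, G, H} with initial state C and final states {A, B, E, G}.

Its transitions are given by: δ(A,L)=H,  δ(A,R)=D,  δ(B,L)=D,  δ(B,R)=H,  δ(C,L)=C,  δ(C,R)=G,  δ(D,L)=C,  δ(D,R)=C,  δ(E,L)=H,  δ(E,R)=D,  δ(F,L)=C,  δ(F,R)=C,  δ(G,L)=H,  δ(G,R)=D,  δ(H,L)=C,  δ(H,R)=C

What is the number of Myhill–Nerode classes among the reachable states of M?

States {A,B,E,F} cannot be reached from the start state, so discard them.
Initial partition by acceptance: {G} | {C,D,H}.
Split {C,D,H} by δ(·,R) → {D,H} and {C}.
The partition is now stable with 3 blocks: {G} | {D,H} | {C}.

3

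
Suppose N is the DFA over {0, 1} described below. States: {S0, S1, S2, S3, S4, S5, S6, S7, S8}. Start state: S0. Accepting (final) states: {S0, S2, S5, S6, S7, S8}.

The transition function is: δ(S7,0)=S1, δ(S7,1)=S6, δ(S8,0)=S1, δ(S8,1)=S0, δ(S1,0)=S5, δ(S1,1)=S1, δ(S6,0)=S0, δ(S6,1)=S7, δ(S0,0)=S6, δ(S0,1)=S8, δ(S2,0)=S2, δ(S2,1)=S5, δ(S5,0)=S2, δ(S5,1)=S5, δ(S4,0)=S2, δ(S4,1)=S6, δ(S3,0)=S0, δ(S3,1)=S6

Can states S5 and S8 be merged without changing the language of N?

Reachable states from the start: {S0,S1,S2,S5,S6,S7,S8}. Unreachable: {S3,S4} — drop them.
Initial partition by acceptance: {S0,S2,S5,S6,S7,S8} | {S1}.
On input 0, block {S0,S2,S5,S6,S7,S8} splits into {S0,S2,S5,S6} and {S7,S8}.
Split {S0,S2,S5,S6} by δ(·,1) → {S0,S6} and {S2,S5}.
The partition is now stable with 4 blocks: {S0,S6} | {S1} | {S7,S8} | {S2,S5}.
S5 and S8 end up in different blocks, so they are distinguishable. For instance, the string '0' is accepted from only S5.

No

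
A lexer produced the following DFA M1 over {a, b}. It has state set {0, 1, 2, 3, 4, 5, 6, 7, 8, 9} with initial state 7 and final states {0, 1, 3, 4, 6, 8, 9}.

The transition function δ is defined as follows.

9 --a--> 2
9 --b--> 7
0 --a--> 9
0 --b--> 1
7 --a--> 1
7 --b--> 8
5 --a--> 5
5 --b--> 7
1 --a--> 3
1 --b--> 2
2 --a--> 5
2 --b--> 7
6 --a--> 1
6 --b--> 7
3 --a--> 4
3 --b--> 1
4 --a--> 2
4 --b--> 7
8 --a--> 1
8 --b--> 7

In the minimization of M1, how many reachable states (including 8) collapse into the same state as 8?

1

States {0,6,9} cannot be reached from the start state, so discard them.
Initial partition by acceptance: {1,3,4,8} | {2,5,7}.
On input a, block {1,3,4,8} splits into {1,3,8} and {4}.
On input a, block {1,3,8} splits into {1,8} and {3}.
On input a, block {1,8} splits into {1} and {8}.
Refine {2,5,7} on symbol a: members go to different blocks, giving {2,5} and {7}.
No further refinement is possible. Final partition (6 blocks): {1} | {2,5} | {4} | {3} | {8} | {7}.
The equivalence class containing 8 is {8}, of size 1.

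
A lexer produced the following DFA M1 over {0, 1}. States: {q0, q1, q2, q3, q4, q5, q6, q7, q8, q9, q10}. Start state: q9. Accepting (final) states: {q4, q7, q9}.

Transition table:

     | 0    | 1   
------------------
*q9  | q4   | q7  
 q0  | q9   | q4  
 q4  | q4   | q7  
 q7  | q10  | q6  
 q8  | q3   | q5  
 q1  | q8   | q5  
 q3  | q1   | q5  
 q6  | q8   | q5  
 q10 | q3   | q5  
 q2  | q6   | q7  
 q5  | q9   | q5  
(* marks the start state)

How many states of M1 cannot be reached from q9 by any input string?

BFS from q9 reaches {q1, q3, q4, q5, q6, q7, q8, q9, q10}; the 2 state(s) q0, q2 are never visited.

2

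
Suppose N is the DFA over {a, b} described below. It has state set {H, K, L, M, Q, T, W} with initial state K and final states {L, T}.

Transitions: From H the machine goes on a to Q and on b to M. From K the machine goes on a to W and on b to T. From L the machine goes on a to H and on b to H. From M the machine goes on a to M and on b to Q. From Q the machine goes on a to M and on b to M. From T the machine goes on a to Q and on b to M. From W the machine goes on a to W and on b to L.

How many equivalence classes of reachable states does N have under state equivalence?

P0 = {L,T} | {H,K,M,Q,W}.
On input b, block {H,K,M,Q,W} splits into {H,M,Q} and {K,W}.
Stable partition: {L,T} | {H,M,Q} | {K,W} — 3 equivalence classes.

3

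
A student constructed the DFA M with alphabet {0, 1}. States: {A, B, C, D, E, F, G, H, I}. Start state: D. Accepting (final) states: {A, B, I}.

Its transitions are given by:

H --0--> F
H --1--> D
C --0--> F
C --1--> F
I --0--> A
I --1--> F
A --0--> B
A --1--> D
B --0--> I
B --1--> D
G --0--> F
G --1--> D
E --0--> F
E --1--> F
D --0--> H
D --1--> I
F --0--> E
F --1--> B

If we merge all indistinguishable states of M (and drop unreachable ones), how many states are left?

3

States {C,G} cannot be reached from the start state, so discard them.
Start with accepting vs non-accepting: {A,B,I} | {D,E,F,H}.
Refine {D,E,F,H} on symbol 1: members go to different blocks, giving {D,F} and {E,H}.
Stable partition: {A,B,I} | {D,F} | {E,H} — 3 equivalence classes.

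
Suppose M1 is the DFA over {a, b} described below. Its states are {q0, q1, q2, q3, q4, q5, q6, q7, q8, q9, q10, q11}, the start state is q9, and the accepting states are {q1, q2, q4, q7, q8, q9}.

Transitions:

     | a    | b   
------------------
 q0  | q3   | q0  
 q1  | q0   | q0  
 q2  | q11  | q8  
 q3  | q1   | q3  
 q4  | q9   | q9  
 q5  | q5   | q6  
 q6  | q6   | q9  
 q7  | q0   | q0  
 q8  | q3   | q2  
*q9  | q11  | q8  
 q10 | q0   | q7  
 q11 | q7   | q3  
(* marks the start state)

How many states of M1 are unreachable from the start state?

BFS from q9 reaches {q0, q1, q2, q3, q7, q8, q9, q11}; the 4 state(s) q4, q5, q6, q10 are never visited.

4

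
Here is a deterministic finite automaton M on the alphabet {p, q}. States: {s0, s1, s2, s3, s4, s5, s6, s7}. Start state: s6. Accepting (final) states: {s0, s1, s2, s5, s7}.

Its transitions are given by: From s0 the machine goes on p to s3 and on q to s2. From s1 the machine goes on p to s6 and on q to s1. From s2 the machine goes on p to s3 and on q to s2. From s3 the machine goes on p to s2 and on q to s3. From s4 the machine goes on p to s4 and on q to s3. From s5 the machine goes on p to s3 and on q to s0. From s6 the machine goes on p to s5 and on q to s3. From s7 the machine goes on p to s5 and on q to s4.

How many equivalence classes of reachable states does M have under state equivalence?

2

Reachable states from the start: {s0,s2,s3,s5,s6}. Unreachable: {s1,s4,s7} — drop them.
Start with accepting vs non-accepting: {s0,s2,s5} | {s3,s6}.
No further refinement is possible. Final partition (2 blocks): {s0,s2,s5} | {s3,s6}.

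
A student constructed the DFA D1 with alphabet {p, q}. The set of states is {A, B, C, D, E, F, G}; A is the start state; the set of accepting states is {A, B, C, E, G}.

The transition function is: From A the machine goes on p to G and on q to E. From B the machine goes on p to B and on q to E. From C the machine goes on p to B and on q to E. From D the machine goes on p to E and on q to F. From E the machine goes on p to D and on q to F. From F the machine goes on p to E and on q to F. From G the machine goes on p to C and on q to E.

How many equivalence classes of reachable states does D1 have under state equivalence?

3

All states are reachable from the start state.
Start with accepting vs non-accepting: {A,B,C,E,G} | {D,F}.
Split {A,B,C,E,G} by δ(·,p) → {A,B,C,G} and {E}.
The partition is now stable with 3 blocks: {A,B,C,G} | {D,F} | {E}.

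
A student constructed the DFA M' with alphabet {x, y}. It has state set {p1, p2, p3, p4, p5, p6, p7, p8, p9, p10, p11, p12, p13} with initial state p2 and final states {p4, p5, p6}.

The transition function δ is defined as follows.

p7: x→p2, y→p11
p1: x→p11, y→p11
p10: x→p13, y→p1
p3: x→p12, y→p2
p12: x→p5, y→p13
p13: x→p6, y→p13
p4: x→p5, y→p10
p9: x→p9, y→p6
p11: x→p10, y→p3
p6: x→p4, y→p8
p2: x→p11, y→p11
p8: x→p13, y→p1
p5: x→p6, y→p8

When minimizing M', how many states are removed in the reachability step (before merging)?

BFS from p2 reaches {p1, p2, p3, p4, p5, p6, p8, p10, p11, p12, p13}; the 2 state(s) p7, p9 are never visited.

2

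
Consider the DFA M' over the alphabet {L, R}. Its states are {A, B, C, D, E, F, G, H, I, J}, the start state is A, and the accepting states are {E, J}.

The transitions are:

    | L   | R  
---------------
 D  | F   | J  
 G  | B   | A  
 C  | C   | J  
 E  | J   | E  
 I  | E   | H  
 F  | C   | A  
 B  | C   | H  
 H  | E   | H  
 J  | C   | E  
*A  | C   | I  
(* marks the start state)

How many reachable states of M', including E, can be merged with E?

1

States {B,D,F,G} cannot be reached from the start state, so discard them.
P0 = {E,J} | {A,C,H,I}.
Refine {E,J} on symbol L: members go to different blocks, giving {E} and {J}.
Split {A,C,H,I} by δ(·,L) → {A,C} and {H,I}.
On input R, block {A,C} splits into {A} and {C}.
The partition is now stable with 5 blocks: {E} | {A} | {J} | {H,I} | {C}.
The equivalence class containing E is {E}, of size 1.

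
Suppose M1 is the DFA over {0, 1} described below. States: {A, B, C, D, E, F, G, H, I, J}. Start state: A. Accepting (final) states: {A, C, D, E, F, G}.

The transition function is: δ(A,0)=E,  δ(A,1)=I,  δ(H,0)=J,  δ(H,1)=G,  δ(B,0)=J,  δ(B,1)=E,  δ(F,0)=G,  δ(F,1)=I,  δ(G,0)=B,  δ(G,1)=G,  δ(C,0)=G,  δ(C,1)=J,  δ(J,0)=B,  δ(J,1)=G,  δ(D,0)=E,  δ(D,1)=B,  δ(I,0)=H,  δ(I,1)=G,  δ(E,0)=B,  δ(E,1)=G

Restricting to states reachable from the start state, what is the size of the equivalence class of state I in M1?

4

Reachable states from the start: {A,B,E,G,H,I,J}. Unreachable: {C,D,F} — drop them.
P0 = {A,E,G} | {B,H,I,J}.
Split {A,E,G} by δ(·,0) → {E,G} and {A}.
No further refinement is possible. Final partition (3 blocks): {E,G} | {B,H,I,J} | {A}.
The equivalence class containing I is {B,H,I,J}, of size 4.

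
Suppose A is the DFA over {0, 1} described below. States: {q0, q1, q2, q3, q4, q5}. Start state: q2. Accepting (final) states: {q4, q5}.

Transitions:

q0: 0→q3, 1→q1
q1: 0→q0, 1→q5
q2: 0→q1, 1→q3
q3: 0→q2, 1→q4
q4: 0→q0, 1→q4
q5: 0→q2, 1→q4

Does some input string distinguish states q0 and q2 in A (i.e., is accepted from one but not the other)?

No

All states are reachable from the start state.
Start with accepting vs non-accepting: {q4,q5} | {q0,q1,q2,q3}.
Split {q0,q1,q2,q3} by δ(·,1) → {q0,q2} and {q1,q3}.
No further refinement is possible. Final partition (3 blocks): {q4,q5} | {q0,q2} | {q1,q3}.
q0 and q2 lie in the same block of the stable partition, so they are equivalent — no string distinguishes them.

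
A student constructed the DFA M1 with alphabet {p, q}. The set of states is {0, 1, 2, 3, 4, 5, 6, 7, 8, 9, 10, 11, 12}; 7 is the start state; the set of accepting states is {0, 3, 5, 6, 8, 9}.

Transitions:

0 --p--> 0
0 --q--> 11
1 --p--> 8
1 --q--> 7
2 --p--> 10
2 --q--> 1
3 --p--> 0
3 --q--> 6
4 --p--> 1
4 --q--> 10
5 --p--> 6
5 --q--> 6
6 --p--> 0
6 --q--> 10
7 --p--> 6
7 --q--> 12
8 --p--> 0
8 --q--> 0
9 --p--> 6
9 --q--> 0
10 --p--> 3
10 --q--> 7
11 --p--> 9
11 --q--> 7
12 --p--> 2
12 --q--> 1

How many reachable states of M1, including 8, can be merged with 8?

First remove the unreachable states {4,5}; 11 states remain.
P0 = {0,3,6,8,9} | {1,2,7,10,11,12}.
Refine {0,3,6,8,9} on symbol q: members go to different blocks, giving {3,8,9} and {0,6}.
On input p, block {1,2,7,10,11,12} splits into {1,10,11} and {2,12} and {7}.
Split {2,12} by δ(·,p) → {2} and {12}.
No further refinement is possible. Final partition (6 blocks): {3,8,9} | {1,10,11} | {0,6} | {2} | {7} | {12}.
The equivalence class containing 8 is {3,8,9}, of size 3.

3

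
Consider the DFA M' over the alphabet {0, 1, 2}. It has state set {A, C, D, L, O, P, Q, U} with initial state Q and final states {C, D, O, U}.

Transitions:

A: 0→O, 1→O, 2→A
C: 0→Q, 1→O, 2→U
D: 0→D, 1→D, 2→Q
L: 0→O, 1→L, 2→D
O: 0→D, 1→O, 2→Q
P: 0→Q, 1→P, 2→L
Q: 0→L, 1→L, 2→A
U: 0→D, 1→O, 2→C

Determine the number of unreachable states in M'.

No path from Q leads to C, P, U; the other 5 states are all reachable.

3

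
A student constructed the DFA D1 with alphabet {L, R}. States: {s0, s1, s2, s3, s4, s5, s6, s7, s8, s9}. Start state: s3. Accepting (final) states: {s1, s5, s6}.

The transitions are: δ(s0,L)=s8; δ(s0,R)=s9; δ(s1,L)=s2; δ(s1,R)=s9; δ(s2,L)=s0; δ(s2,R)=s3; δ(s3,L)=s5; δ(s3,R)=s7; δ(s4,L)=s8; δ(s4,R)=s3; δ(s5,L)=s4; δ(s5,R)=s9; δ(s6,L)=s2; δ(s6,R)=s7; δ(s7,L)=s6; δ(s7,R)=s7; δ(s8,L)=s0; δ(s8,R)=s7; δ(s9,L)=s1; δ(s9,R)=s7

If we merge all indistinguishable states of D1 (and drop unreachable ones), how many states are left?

3

P0 = {s1,s5,s6} | {s0,s2,s3,s4,s7,s8,s9}.
On input L, block {s0,s2,s3,s4,s7,s8,s9} splits into {s0,s2,s4,s8} and {s3,s7,s9}.
Stable partition: {s1,s5,s6} | {s0,s2,s4,s8} | {s3,s7,s9} — 3 equivalence classes.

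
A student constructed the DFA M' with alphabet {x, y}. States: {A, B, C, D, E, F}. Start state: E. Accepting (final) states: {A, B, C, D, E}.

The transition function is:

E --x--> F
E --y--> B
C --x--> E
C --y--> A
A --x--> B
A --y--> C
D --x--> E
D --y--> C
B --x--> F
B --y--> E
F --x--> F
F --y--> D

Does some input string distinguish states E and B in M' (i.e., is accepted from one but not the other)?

Every state is reachable, so we keep all 6.
Initial partition by acceptance: {A,B,C,D,E} | {F}.
Split {A,B,C,D,E} by δ(·,x) → {A,C,D} and {B,E}.
Stable partition: {A,C,D} | {F} | {B,E} — 3 equivalence classes.
E and B lie in the same block of the stable partition, so they are equivalent — no string distinguishes them.

No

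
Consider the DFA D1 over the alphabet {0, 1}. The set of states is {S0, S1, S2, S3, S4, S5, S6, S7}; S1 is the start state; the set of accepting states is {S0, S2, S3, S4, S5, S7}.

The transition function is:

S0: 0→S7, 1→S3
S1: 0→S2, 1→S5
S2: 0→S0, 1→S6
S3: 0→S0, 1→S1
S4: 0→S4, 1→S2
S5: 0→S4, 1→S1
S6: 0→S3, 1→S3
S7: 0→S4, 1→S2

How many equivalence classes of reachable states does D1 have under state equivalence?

3

Every state is reachable, so we keep all 8.
Initial partition by acceptance: {S0,S2,S3,S4,S5,S7} | {S1,S6}.
On input 1, block {S0,S2,S3,S4,S5,S7} splits into {S0,S4,S7} and {S2,S3,S5}.
No further refinement is possible. Final partition (3 blocks): {S0,S4,S7} | {S1,S6} | {S2,S3,S5}.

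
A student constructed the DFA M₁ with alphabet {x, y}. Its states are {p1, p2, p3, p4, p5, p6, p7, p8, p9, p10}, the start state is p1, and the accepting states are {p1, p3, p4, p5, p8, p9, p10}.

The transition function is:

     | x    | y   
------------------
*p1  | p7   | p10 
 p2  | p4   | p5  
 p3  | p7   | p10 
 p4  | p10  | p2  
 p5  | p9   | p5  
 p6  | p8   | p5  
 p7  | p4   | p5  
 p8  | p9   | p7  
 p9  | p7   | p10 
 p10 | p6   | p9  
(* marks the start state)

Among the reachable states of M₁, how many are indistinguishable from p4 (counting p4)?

2

First remove the unreachable states {p3}; 9 states remain.
Start with accepting vs non-accepting: {p1,p4,p5,p8,p9,p10} | {p2,p6,p7}.
Split {p1,p4,p5,p8,p9,p10} by δ(·,x) → {p1,p9,p10} and {p4,p5,p8}.
On input y, block {p4,p5,p8} splits into {p4,p8} and {p5}.
Stable partition: {p1,p9,p10} | {p2,p6,p7} | {p4,p8} | {p5} — 4 equivalence classes.
State p4 belongs to the block {p4,p8}, which has 2 states.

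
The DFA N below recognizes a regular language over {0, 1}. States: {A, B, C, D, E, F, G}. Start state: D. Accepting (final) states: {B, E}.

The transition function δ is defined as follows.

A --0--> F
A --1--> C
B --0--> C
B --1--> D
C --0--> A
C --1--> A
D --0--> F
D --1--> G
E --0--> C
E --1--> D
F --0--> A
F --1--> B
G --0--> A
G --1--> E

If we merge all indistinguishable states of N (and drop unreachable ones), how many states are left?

P0 = {B,E} | {A,C,D,F,G}.
On input 1, block {A,C,D,F,G} splits into {A,C,D} and {F,G}.
Split {A,C,D} by δ(·,0) → {A,D} and {C}.
Refine {A,D} on symbol 1: members go to different blocks, giving {A} and {D}.
Stable partition: {B,E} | {A} | {F,G} | {C} | {D} — 5 equivalence classes.

5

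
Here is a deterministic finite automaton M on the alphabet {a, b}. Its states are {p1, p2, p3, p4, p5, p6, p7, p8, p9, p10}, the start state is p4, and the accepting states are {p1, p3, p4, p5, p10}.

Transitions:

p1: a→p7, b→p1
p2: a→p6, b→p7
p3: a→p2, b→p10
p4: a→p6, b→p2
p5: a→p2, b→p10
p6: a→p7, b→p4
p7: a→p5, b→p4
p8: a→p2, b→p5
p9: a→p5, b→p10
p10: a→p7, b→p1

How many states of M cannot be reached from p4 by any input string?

3

BFS from p4 reaches {p1, p2, p4, p5, p6, p7, p10}; the 3 state(s) p3, p8, p9 are never visited.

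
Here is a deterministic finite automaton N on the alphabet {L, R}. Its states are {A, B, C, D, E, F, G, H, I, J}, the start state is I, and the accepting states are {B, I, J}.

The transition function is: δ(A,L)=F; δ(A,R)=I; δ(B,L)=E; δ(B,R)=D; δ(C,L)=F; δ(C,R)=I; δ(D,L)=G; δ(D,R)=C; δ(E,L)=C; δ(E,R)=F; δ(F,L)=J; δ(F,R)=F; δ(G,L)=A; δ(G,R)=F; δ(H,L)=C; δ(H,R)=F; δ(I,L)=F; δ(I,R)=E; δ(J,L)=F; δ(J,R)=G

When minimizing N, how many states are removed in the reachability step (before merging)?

3

No path from I leads to B, D, H; the other 7 states are all reachable.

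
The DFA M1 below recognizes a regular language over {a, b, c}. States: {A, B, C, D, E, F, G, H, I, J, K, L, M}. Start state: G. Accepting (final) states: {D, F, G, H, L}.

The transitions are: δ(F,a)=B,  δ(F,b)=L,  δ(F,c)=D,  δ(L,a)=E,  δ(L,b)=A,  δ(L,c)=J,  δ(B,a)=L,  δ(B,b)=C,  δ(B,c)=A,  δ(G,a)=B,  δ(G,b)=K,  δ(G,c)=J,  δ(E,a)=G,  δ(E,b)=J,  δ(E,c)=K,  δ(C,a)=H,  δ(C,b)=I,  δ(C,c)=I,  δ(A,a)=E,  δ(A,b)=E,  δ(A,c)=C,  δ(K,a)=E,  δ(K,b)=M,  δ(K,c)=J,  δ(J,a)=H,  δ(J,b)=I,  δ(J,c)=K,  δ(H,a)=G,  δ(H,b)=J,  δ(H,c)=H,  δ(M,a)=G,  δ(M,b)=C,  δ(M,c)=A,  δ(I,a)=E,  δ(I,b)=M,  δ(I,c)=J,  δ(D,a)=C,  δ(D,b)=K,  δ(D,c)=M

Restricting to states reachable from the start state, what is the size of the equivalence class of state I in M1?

States {D,F} cannot be reached from the start state, so discard them.
Initial partition by acceptance: {G,H,L} | {A,B,C,E,I,J,K,M}.
On input a, block {G,H,L} splits into {G,L} and {H}.
Split {A,B,C,E,I,J,K,M} by δ(·,a) → {A,I,K} and {B,E,M} and {C,J}.
The partition is now stable with 5 blocks: {G,L} | {A,I,K} | {H} | {B,E,M} | {C,J}.
State I belongs to the block {A,I,K}, which has 3 states.

3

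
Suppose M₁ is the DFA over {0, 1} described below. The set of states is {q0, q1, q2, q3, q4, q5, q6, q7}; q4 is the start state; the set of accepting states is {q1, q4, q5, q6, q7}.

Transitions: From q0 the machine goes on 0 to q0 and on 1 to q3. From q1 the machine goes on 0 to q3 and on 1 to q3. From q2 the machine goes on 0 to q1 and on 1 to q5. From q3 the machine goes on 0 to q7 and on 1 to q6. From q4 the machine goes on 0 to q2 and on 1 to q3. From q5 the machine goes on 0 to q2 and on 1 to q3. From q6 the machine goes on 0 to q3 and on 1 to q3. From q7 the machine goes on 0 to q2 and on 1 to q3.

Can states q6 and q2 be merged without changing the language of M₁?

No

Reachable states from the start: {q1,q2,q3,q4,q5,q6,q7}. Unreachable: {q0} — drop them.
P0 = {q1,q4,q5,q6,q7} | {q2,q3}.
No further refinement is possible. Final partition (2 blocks): {q1,q4,q5,q6,q7} | {q2,q3}.
q6 and q2 end up in different blocks, so they are distinguishable. For instance, the string 'ε' is accepted from only q6.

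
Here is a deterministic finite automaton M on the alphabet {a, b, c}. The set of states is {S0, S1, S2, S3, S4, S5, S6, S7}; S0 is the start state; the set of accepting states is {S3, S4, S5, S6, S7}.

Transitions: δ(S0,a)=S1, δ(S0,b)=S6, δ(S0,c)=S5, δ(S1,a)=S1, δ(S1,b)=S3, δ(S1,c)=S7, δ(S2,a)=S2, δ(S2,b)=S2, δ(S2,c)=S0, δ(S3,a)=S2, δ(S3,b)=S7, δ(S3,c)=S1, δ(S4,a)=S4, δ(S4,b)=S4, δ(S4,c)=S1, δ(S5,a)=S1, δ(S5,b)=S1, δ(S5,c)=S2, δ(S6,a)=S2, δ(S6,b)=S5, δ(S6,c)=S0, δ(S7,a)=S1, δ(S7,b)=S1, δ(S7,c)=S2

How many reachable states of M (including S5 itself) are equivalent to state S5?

2

States {S4} cannot be reached from the start state, so discard them.
Start with accepting vs non-accepting: {S3,S5,S6,S7} | {S0,S1,S2}.
On input b, block {S3,S5,S6,S7} splits into {S3,S6} and {S5,S7}.
Split {S0,S1,S2} by δ(·,b) → {S0,S1} and {S2}.
The partition is now stable with 4 blocks: {S3,S6} | {S0,S1} | {S5,S7} | {S2}.
State S5 belongs to the block {S5,S7}, which has 2 states.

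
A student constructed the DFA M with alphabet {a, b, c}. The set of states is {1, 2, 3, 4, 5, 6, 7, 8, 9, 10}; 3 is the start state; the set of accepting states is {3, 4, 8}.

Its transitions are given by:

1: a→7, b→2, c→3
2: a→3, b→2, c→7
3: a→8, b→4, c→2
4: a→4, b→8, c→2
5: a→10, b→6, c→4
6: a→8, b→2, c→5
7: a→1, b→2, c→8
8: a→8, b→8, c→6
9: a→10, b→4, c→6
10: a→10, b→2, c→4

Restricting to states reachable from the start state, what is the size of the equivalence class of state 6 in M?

2

States {9} cannot be reached from the start state, so discard them.
Initial partition by acceptance: {3,4,8} | {1,2,5,6,7,10}.
Refine {1,2,5,6,7,10} on symbol a: members go to different blocks, giving {1,5,7,10} and {2,6}.
The partition is now stable with 3 blocks: {3,4,8} | {1,5,7,10} | {2,6}.
The equivalence class containing 6 is {2,6}, of size 2.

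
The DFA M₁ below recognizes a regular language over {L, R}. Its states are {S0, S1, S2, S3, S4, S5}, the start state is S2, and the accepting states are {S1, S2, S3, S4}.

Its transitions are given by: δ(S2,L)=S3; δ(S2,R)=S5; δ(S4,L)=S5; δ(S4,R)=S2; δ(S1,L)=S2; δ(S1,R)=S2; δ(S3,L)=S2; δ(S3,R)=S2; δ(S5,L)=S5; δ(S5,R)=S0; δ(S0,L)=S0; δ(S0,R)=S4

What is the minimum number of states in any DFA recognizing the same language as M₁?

States {S1} cannot be reached from the start state, so discard them.
P0 = {S2,S3,S4} | {S0,S5}.
Refine {S2,S3,S4} on symbol L: members go to different blocks, giving {S2,S3} and {S4}.
On input R, block {S2,S3} splits into {S2} and {S3}.
Refine {S0,S5} on symbol R: members go to different blocks, giving {S0} and {S5}.
The partition is now stable with 5 blocks: {S2} | {S0} | {S4} | {S3} | {S5}.

5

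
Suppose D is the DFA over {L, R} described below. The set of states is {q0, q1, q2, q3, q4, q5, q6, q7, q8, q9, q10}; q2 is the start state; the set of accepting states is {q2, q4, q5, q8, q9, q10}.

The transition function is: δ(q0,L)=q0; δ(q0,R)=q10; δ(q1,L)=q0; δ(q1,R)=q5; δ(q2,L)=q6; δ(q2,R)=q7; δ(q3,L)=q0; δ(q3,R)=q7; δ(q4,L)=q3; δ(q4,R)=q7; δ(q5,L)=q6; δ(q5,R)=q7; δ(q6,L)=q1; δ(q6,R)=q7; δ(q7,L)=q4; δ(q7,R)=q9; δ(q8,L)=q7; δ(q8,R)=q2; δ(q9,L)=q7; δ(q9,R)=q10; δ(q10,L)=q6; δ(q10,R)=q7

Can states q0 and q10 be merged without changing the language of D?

No

States {q8} cannot be reached from the start state, so discard them.
Initial partition by acceptance: {q2,q4,q5,q9,q10} | {q0,q1,q3,q6,q7}.
Refine {q2,q4,q5,q9,q10} on symbol R: members go to different blocks, giving {q2,q4,q5,q10} and {q9}.
Split {q0,q1,q3,q6,q7} by δ(·,L) → {q0,q1,q3,q6} and {q7}.
On input R, block {q0,q1,q3,q6} splits into {q0,q1} and {q3,q6}.
No further refinement is possible. Final partition (5 blocks): {q2,q4,q5,q10} | {q0,q1} | {q9} | {q7} | {q3,q6}.
q0 and q10 end up in different blocks, so they are distinguishable. For instance, the string 'ε' is accepted from only q10.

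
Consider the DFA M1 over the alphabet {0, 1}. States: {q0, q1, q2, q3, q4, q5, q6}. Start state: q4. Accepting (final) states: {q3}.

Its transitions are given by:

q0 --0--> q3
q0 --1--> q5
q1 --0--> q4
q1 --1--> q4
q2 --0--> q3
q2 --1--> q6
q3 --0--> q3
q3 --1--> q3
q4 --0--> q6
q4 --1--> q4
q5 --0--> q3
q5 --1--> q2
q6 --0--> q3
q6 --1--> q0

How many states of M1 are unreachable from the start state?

No path from q4 leads to q1; the other 6 states are all reachable.

1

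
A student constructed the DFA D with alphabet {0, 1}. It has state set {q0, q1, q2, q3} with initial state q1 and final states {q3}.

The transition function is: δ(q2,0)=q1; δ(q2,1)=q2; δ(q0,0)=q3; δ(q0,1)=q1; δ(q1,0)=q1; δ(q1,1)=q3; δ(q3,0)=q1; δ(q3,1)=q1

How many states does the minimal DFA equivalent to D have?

2

First remove the unreachable states {q0,q2}; 2 states remain.
Initial partition by acceptance: {q3} | {q1}.
Stable partition: {q3} | {q1} — 2 equivalence classes.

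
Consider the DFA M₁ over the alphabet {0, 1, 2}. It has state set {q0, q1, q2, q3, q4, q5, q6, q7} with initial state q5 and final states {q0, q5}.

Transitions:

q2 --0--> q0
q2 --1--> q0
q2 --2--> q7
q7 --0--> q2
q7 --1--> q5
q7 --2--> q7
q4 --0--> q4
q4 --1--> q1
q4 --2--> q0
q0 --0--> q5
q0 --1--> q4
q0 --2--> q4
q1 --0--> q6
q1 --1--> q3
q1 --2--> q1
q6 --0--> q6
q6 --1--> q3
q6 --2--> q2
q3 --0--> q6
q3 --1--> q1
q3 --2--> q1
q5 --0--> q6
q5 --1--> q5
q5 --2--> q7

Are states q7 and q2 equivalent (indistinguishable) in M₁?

Every state is reachable, so we keep all 8.
P0 = {q0,q5} | {q1,q2,q3,q4,q6,q7}.
Refine {q0,q5} on symbol 0: members go to different blocks, giving {q0} and {q5}.
On input 0, block {q1,q2,q3,q4,q6,q7} splits into {q1,q3,q4,q6,q7} and {q2}.
Refine {q1,q3,q4,q6,q7} on symbol 0: members go to different blocks, giving {q1,q3,q4,q6} and {q7}.
On input 2, block {q1,q3,q4,q6} splits into {q1,q3} and {q4} and {q6}.
No further refinement is possible. Final partition (7 blocks): {q0} | {q1,q3} | {q5} | {q2} | {q7} | {q4} | {q6}.
q7 and q2 end up in different blocks, so they are distinguishable. For instance, the string '0' is accepted from only q2.

No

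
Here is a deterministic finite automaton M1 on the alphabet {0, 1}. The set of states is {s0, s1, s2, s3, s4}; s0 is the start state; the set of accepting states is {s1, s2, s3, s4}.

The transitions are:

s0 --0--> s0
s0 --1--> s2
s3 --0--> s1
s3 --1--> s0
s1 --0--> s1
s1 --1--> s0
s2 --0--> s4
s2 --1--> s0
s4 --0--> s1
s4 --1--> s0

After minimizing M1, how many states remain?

States {s3} cannot be reached from the start state, so discard them.
Start with accepting vs non-accepting: {s1,s2,s4} | {s0}.
No further refinement is possible. Final partition (2 blocks): {s1,s2,s4} | {s0}.

2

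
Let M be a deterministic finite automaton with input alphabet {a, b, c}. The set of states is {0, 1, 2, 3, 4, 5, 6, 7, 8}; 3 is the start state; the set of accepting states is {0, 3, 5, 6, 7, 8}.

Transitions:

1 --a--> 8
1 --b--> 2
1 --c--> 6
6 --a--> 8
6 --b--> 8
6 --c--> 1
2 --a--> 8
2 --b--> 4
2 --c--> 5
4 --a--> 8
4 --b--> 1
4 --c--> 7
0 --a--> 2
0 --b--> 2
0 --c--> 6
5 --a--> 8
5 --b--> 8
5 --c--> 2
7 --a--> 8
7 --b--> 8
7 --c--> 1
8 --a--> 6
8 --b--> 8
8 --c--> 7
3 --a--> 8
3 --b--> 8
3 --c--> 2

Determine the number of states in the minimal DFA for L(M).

First remove the unreachable states {0}; 8 states remain.
Start with accepting vs non-accepting: {3,5,6,7,8} | {1,2,4}.
On input c, block {3,5,6,7,8} splits into {3,5,6,7} and {8}.
No further refinement is possible. Final partition (3 blocks): {3,5,6,7} | {1,2,4} | {8}.

3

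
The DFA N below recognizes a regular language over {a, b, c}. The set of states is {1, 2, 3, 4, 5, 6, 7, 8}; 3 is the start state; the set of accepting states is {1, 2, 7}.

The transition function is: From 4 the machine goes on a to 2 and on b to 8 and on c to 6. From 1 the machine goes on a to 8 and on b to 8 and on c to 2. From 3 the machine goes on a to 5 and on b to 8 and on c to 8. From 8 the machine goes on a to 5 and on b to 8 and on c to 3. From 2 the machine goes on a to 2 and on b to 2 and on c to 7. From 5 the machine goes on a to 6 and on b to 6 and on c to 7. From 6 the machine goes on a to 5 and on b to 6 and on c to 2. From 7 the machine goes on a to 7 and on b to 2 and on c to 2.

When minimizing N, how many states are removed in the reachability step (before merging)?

Starting at 3 and following transitions, the reachable set is {2, 3, 5, 6, 7, 8}. That leaves 1, 4 unreachable — 2 in total.

2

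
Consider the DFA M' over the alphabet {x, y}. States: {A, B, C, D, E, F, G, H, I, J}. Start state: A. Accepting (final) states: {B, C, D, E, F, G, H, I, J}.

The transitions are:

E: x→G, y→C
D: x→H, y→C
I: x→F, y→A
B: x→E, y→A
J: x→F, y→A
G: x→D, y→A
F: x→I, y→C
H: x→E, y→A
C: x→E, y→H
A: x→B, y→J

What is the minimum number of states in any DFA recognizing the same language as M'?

4

Start with accepting vs non-accepting: {B,C,D,E,F,G,H,I,J} | {A}.
Refine {B,C,D,E,F,G,H,I,J} on symbol y: members go to different blocks, giving {B,G,H,I,J} and {C,D,E,F}.
Refine {C,D,E,F} on symbol x: members go to different blocks, giving {D,E,F} and {C}.
No further refinement is possible. Final partition (4 blocks): {B,G,H,I,J} | {A} | {D,E,F} | {C}.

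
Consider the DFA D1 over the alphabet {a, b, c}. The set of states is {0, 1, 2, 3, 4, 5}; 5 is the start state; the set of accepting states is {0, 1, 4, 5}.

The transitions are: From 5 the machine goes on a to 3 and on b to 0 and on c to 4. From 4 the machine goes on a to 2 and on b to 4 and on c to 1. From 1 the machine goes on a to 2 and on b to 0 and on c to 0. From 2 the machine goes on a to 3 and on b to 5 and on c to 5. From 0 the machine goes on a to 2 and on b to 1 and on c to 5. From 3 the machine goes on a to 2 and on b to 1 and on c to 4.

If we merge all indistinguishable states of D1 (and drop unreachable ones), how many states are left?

2

Every state is reachable, so we keep all 6.
Start with accepting vs non-accepting: {0,1,4,5} | {2,3}.
No further refinement is possible. Final partition (2 blocks): {0,1,4,5} | {2,3}.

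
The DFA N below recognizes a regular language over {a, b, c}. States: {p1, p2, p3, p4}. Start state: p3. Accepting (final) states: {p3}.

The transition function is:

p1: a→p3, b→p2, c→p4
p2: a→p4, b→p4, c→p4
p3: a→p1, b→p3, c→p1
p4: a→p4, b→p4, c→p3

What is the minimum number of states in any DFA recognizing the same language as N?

P0 = {p3} | {p1,p2,p4}.
Split {p1,p2,p4} by δ(·,a) → {p2,p4} and {p1}.
Split {p2,p4} by δ(·,c) → {p2} and {p4}.
No further refinement is possible. Final partition (4 blocks): {p3} | {p2} | {p1} | {p4}.

4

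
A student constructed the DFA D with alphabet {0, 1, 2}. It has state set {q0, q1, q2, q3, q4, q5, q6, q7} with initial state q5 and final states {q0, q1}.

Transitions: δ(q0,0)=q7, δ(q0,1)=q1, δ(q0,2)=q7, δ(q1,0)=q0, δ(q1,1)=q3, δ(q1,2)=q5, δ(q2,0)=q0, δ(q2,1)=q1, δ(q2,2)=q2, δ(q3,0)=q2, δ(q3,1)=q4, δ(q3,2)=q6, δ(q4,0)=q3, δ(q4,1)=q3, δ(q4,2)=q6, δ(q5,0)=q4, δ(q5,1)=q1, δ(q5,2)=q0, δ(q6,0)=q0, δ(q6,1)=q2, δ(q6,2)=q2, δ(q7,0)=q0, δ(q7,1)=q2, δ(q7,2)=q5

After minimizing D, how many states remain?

All states are reachable from the start state.
Initial partition by acceptance: {q0,q1} | {q2,q3,q4,q5,q6,q7}.
Refine {q0,q1} on symbol 0: members go to different blocks, giving {q0} and {q1}.
Refine {q2,q3,q4,q5,q6,q7} on symbol 0: members go to different blocks, giving {q2,q6,q7} and {q3,q4,q5}.
On input 1, block {q2,q6,q7} splits into {q6,q7} and {q2}.
Split {q6,q7} by δ(·,2) → {q6} and {q7}.
Split {q3,q4,q5} by δ(·,0) → {q4,q5} and {q3}.
Refine {q4,q5} on symbol 0: members go to different blocks, giving {q4} and {q5}.
No further refinement is possible. Final partition (8 blocks): {q0} | {q6} | {q1} | {q4} | {q2} | {q7} | {q3} | {q5}.

8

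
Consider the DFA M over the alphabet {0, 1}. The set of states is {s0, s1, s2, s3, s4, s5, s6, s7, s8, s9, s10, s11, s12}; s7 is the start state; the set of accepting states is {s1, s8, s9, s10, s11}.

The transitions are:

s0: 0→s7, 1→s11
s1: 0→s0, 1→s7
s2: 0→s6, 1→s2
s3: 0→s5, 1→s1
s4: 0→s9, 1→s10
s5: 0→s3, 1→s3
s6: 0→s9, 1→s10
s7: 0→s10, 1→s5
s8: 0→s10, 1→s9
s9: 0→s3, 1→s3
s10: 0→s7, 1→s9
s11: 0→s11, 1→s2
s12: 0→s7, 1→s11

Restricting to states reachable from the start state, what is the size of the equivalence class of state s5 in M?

States {s4,s8,s12} cannot be reached from the start state, so discard them.
P0 = {s1,s9,s10,s11} | {s0,s2,s3,s5,s6,s7}.
Split {s1,s9,s10,s11} by δ(·,0) → {s1,s9,s10} and {s11}.
Split {s1,s9,s10} by δ(·,1) → {s1,s9} and {s10}.
Refine {s0,s2,s3,s5,s6,s7} on symbol 0: members go to different blocks, giving {s0,s2,s3,s5} and {s6} and {s7}.
Split {s1,s9} by δ(·,1) → {s1} and {s9}.
On input 0, block {s0,s2,s3,s5} splits into {s3,s5} and {s0} and {s2}.
Refine {s3,s5} on symbol 1: members go to different blocks, giving {s3} and {s5}.
The partition is now stable with 10 blocks: {s1} | {s3} | {s11} | {s10} | {s6} | {s7} | {s9} | {s0} | {s2} | {s5}.
State s5 belongs to the block {s5}, which has 1 states.

1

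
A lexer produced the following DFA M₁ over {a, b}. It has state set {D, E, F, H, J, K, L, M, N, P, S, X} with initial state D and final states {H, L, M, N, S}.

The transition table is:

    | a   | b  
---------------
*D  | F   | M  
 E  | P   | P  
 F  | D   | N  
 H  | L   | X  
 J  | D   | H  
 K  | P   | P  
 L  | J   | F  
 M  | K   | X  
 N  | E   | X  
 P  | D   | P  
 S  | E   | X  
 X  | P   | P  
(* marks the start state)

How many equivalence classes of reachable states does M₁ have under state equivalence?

First remove the unreachable states {H,J,L,S}; 8 states remain.
Start with accepting vs non-accepting: {M,N} | {D,E,F,K,P,X}.
Refine {D,E,F,K,P,X} on symbol b: members go to different blocks, giving {E,K,P,X} and {D,F}.
Refine {E,K,P,X} on symbol a: members go to different blocks, giving {E,K,X} and {P}.
The partition is now stable with 4 blocks: {M,N} | {E,K,X} | {D,F} | {P}.

4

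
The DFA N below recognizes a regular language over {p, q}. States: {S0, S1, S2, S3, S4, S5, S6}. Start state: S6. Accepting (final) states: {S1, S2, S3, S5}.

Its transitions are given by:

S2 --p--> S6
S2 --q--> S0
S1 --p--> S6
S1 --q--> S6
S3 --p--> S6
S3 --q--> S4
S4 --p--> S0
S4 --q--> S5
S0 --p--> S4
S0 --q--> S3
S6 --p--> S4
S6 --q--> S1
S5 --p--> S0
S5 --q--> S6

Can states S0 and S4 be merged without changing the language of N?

States {S2} cannot be reached from the start state, so discard them.
P0 = {S1,S3,S5} | {S0,S4,S6}.
Stable partition: {S1,S3,S5} | {S0,S4,S6} — 2 equivalence classes.
S0 and S4 lie in the same block of the stable partition, so they are equivalent — no string distinguishes them.

Yes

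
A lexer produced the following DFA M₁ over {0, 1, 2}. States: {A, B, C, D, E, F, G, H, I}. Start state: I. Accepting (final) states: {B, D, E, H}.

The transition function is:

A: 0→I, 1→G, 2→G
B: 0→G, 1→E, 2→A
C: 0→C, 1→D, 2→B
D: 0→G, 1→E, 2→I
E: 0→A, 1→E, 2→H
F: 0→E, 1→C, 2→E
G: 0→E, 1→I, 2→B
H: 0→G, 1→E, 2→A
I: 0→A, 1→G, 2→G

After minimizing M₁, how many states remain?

Reachable states from the start: {A,B,E,G,H,I}. Unreachable: {C,D,F} — drop them.
Initial partition by acceptance: {B,E,H} | {A,G,I}.
Refine {B,E,H} on symbol 2: members go to different blocks, giving {B,H} and {E}.
Refine {A,G,I} on symbol 0: members go to different blocks, giving {A,I} and {G}.
The partition is now stable with 4 blocks: {B,H} | {A,I} | {E} | {G}.

4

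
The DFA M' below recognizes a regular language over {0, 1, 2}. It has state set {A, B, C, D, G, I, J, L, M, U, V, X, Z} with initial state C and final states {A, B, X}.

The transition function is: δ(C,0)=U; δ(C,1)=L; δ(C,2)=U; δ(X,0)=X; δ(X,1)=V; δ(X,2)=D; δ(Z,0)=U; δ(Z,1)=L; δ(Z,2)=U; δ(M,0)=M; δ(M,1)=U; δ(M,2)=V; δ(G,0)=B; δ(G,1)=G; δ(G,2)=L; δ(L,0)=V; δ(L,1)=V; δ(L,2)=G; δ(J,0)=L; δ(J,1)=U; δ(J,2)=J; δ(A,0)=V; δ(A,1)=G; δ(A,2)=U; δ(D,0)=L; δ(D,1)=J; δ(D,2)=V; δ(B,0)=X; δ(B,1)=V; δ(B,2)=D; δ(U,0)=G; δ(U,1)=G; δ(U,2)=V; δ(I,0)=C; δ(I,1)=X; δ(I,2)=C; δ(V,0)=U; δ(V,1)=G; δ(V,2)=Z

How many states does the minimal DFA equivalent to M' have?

8

First remove the unreachable states {A,I,M}; 10 states remain.
Start with accepting vs non-accepting: {B,X} | {C,D,G,J,L,U,V,Z}.
Split {C,D,G,J,L,U,V,Z} by δ(·,0) → {C,D,J,L,U,V,Z} and {G}.
On input 0, block {C,D,J,L,U,V,Z} splits into {C,D,J,L,V,Z} and {U}.
On input 0, block {C,D,J,L,V,Z} splits into {C,V,Z} and {D,J,L}.
Split {C,V,Z} by δ(·,1) → {C,Z} and {V}.
Split {D,J,L} by δ(·,0) → {D,J} and {L}.
On input 1, block {D,J} splits into {D} and {J}.
The partition is now stable with 8 blocks: {B,X} | {C,Z} | {G} | {U} | {D} | {V} | {L} | {J}.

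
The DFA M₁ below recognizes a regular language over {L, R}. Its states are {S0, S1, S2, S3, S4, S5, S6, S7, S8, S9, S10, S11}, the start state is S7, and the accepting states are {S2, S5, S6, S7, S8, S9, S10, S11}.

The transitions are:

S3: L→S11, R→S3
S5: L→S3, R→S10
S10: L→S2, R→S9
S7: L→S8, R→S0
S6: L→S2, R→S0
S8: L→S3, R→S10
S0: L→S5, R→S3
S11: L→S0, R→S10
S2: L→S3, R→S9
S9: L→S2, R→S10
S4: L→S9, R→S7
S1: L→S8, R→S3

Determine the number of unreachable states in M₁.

Starting at S7 and following transitions, the reachable set is {S0, S2, S3, S5, S7, S8, S9, S10, S11}. That leaves S1, S4, S6 unreachable — 3 in total.

3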